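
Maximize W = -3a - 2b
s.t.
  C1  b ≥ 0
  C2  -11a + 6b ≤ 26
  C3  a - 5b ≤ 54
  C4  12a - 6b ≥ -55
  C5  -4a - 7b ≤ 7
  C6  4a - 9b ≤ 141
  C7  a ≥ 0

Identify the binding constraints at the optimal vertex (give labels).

C1 and C7

Feasible corners and W = -3a - 2b:
  (141/4, 0) → W = -423/4
  (0, 0) → W = 0
  (0, 13/3) → W = -26/3
The feasible region is unbounded (it extends along (6, 11), (9, 4)), but W strictly decreases along every unbounded feasible direction, so there is no improving ray and the maximum is attained at a vertex.

The maximum is at (0, 0). Substituting into each constraint, equality holds for C1 and C7; the remaining constraints have slack.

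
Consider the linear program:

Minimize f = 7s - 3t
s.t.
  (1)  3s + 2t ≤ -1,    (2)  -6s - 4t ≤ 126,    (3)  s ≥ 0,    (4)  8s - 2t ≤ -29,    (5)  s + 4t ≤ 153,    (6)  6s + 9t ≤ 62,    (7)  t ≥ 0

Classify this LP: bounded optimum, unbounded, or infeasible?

infeasible

The boundaries 3s + 2t = -1 and 8s - 2t = -29 meet at (-30/11, 79/22), but that point violates s ≥ 0. Every candidate vertex is excluded by some other constraint, so the feasible region is empty.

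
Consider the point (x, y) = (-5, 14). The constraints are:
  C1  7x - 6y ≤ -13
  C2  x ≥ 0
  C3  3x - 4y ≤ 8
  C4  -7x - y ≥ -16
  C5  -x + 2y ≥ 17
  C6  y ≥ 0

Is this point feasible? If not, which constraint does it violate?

Constraint C2: x = -5, which is not ≥ 0. All other constraints are satisfied.

not feasible — violates C2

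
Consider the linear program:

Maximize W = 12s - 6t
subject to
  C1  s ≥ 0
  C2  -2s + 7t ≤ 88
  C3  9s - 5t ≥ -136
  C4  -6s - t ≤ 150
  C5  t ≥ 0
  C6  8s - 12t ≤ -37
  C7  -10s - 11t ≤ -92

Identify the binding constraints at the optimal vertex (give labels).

Feasible corners and W = 12s - 6t:
  (0, 88/7) → W = -528/7
  (0, 92/11) → W = -552/11
  (797/32, 315/16) → W = 723/4
  (697/208, 553/104) → W = 108/13

The maximum is at (797/32, 315/16). Substituting into each constraint, equality holds for C2 and C6; the remaining constraints have slack.

C2 and C6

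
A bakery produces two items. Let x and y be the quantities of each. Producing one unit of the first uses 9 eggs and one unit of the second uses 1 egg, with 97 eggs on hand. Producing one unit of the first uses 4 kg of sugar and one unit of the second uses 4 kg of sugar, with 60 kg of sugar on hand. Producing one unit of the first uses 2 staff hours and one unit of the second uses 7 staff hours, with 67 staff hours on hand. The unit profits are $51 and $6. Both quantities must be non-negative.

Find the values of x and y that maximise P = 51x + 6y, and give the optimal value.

x = 41/4, y = 19/4, maximum P = 2205/4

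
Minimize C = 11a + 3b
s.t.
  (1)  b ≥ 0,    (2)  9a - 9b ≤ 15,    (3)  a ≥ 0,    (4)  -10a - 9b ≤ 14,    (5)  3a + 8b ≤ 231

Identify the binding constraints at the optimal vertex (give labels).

Extreme points and C = 11a + 3b:
  (5/3, 0) → C = 55/3
  (0, 0) → C = 0
  (733/33, 226/11) → C = 10097/33
  (0, 231/8) → C = 693/8

The minimum is at (0, 0). Substituting into each constraint, equality holds for (1) and (3); the remaining constraints have slack.

(1) and (3)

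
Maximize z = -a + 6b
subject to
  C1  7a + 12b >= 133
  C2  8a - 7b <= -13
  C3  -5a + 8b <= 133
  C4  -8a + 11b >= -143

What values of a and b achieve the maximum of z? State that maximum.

Feasible corners and z = -a + 6b:
  (155/29, 231/29) → z = 1231/29
  (-133/29, 399/29) → z = 2527/29
  (827/29, 999/29) → z = 5167/29

a = 827/29, b = 999/29, maximum z = 5167/29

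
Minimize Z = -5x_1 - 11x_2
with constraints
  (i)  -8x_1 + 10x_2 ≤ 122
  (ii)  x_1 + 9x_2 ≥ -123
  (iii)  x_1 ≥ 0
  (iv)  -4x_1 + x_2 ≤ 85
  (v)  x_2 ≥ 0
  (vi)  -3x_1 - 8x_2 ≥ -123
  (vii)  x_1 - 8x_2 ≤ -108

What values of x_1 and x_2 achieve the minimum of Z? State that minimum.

Extreme points and Z = -5x_1 - 11x_2:
  (127/47, 675/47) → Z = -8060/47
  (52/27, 371/27) → Z = -1447/9
  (15/4, 447/32) → Z = -5517/32

At the optimal vertex, -3x_1 - 8x_2 = -123 and x_1 - 8x_2 = -108.
Solving simultaneously gives x_1 = 15/4, x_2 = 447/32.

x_1 = 15/4, x_2 = 447/32, minimum Z = -5517/32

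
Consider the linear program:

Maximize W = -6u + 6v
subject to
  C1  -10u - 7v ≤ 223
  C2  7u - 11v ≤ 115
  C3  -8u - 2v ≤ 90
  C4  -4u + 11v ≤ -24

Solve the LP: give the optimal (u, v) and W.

Vertices and W = -6u + 6v:
  (-380/51, -775/51) → W = -790/17
  (91/3, 292/33) → W = -1418/11
  (-157/16, -23/4) → W = 195/8

The optimum lies where -8u - 2v = 90 and -4u + 11v = -24.
Solving simultaneously gives u = -157/16, v = -23/4.

u = -157/16, v = -23/4, maximum W = 195/8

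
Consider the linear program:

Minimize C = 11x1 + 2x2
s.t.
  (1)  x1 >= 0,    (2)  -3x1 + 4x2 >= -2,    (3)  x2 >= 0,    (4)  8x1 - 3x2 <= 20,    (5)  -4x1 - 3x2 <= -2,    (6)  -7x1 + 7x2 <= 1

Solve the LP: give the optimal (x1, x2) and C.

Feasible corners and C = 11x1 + 2x2:
  (2/3, 0) → C = 22/3
  (74/23, 44/23) → C = 902/23
  (1/2, 0) → C = 11/2
  (143/35, 148/35) → C = 267/5
  (11/49, 18/49) → C = 157/49

x1 = 11/49, x2 = 18/49, minimum C = 157/49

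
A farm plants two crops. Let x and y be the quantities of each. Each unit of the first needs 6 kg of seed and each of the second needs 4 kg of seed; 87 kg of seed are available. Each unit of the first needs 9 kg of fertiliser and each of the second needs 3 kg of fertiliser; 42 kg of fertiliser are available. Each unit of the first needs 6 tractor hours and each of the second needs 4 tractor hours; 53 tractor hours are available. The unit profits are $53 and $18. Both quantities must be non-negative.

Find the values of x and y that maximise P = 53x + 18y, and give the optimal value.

x = 1/2, y = 25/2, maximum P = 503/2

Extreme points and P = 53x + 18y:
  (0, 0) → P = 0
  (0, 53/4) → P = 477/2
  (14/3, 0) → P = 742/3
  (1/2, 25/2) → P = 503/2

At the optimal vertex, 9x + 3y = 42 and 6x + 4y = 53.
Solving simultaneously gives x = 1/2, y = 25/2.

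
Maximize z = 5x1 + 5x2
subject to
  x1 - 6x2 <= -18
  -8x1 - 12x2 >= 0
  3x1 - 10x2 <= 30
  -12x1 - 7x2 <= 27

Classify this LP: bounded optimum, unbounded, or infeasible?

bounded optimum

Extreme points and z = 5x1 + 5x2:
  (-18/5, 12/5) → z = -6
  (-288/79, 189/79) → z = -495/79
  (-81/22, 27/11) → z = -135/22
The feasible region has finitely many vertices and no improving ray; the maximum is -6 at (-18/5, 12/5).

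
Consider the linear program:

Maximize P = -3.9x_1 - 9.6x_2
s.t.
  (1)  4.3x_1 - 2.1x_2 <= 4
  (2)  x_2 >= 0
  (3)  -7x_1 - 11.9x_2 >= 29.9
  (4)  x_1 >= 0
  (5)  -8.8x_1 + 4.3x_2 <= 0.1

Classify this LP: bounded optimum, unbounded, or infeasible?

The boundaries 4.3x_1 - 2.1x_2 = 4 and x_2 = 0 meet at (40/43, 0), but that point violates -7x_1 - 11.9x_2 ≥ 29.9. Every candidate vertex is excluded by some other constraint, so the feasible region is empty.

infeasible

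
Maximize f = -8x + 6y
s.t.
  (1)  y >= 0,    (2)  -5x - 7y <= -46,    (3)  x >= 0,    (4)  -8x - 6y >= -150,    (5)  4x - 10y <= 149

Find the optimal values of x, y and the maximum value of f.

Vertices and f = -8x + 6y:
  (46/5, 0) → f = -368/5
  (75/4, 0) → f = -150
  (0, 46/7) → f = 276/7
  (0, 25) → f = 150

The binding constraints are x = 0 and -8x - 6y = -150.
Solving simultaneously gives x = 0, y = 25.

x = 0, y = 25, maximum f = 150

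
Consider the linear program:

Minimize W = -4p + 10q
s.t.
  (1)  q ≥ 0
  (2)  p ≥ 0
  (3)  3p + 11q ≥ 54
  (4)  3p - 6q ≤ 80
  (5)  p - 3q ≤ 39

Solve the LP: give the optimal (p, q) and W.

The feasible region is unbounded (it extends along (0, 1), (2, 1)), but W strictly increases along every unbounded feasible direction, so there is no improving ray and the minimum is attained at a vertex.

The binding constraints are q = 0 and 3p - 6q = 80.
Solving simultaneously gives p = 80/3, q = 0.

p = 80/3, q = 0, minimum W = -320/3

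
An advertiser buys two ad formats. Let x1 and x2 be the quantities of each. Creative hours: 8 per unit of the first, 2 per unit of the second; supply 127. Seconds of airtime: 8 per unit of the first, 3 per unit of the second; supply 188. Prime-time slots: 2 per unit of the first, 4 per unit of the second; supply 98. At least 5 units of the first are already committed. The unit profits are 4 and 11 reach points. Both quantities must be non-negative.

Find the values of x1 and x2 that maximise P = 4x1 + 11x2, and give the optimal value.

Vertices and P = 4x1 + 11x2:
  (127/8, 0) → P = 127/2
  (5, 0) → P = 20
  (78/7, 265/14) → P = 3539/14
  (5, 22) → P = 262

At the optimal vertex, 2x1 + 4x2 = 98 and x1 = 5.
Solving simultaneously gives x1 = 5, x2 = 22.

x1 = 5, x2 = 22, maximum P = 262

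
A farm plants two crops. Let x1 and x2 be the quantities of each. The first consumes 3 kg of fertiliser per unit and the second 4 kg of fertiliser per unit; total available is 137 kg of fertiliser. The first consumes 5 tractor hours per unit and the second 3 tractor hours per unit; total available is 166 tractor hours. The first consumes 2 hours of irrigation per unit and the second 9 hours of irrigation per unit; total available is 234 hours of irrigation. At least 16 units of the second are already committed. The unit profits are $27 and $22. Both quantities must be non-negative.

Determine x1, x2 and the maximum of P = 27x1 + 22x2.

x1 = 23, x2 = 17, maximum P = 995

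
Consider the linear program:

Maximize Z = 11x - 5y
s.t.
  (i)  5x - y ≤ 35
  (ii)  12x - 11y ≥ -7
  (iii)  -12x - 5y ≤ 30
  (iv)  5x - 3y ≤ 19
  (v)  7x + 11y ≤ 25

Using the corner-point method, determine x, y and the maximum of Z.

Extreme points and Z = 11x - 5y:
  (-365/192, -23/16) → Z = -2635/192
  (18/19, 349/209) → Z = 433/209
  (5/61, -378/61) → Z = 1945/61
  (71/19, -2/19) → Z = 791/19

At the optimal vertex, 5x - 3y = 19 and 7x + 11y = 25.
Solving simultaneously gives x = 71/19, y = -2/19.

x = 71/19, y = -2/19, maximum Z = 791/19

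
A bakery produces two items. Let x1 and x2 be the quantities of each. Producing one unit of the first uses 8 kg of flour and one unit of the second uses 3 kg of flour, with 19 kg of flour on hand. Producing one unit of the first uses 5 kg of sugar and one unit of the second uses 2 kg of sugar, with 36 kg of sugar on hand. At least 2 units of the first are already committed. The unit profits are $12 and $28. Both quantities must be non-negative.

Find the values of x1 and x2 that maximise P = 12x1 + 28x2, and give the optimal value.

x1 = 2, x2 = 1, maximum P = 52

Extreme points and P = 12x1 + 28x2:
  (19/8, 0) → P = 57/2
  (2, 0) → P = 24
  (2, 1) → P = 52

The binding constraints are 8x1 + 3x2 = 19 and x1 = 2.
Solving simultaneously gives x1 = 2, x2 = 1.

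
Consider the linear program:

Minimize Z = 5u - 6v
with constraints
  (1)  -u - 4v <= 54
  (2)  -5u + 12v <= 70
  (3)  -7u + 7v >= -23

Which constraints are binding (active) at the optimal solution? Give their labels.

Feasible corners and Z = 5u - 6v:
  (-29, -25/4) → Z = -215/2
  (-286/35, -401/35) → Z = 976/35
  (766/49, 605/49) → Z = 200/49

The minimum is at (-29, -25/4). Substituting into each constraint, equality holds for (1) and (2); the remaining constraints have slack.

(1) and (2)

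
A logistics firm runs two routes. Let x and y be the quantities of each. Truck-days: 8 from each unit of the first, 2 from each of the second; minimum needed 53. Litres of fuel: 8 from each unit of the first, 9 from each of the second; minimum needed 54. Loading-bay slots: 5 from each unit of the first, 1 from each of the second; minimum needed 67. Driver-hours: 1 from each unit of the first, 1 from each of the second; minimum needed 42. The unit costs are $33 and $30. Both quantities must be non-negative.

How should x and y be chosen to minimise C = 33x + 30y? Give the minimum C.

Feasible corners and C = 33x + 30y:
  (0, 67) → C = 2010
  (42, 0) → C = 1386
  (25/4, 143/4) → C = 5115/4
The feasible region is unbounded (it extends along (0, 1), (1, 0)), but C strictly increases along every unbounded feasible direction, so there is no improving ray and the minimum is attained at a vertex.

x = 25/4, y = 143/4, minimum C = 5115/4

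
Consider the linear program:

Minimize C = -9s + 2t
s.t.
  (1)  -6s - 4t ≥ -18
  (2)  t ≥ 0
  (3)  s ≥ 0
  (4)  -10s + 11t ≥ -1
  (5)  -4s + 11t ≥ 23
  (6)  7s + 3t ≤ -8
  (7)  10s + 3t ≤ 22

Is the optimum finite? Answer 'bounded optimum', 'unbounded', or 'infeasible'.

infeasible

The boundaries -6s - 4t = -18 and s = 0 meet at (0, 9/2), but that point violates 7s + 3t ≤ -8. Every candidate vertex is excluded by some other constraint, so the feasible region is empty.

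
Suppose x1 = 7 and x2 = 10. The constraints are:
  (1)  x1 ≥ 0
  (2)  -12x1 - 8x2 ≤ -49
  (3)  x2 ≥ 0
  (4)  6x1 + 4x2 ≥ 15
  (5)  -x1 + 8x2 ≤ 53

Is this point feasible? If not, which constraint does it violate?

not feasible — violates (5)

Constraint (5): -x1 + 8x2 = 73, which is not ≤ 53. All other constraints are satisfied.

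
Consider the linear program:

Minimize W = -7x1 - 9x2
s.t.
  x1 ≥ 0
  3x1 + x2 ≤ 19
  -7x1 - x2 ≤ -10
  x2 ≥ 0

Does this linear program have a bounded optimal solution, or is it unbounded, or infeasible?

bounded optimum

Vertices and W = -7x1 - 9x2:
  (0, 19) → W = -171
  (0, 10) → W = -90
  (19/3, 0) → W = -133/3
  (10/7, 0) → W = -10
The feasible region has finitely many vertices and no improving ray; the minimum is -171 at (0, 19).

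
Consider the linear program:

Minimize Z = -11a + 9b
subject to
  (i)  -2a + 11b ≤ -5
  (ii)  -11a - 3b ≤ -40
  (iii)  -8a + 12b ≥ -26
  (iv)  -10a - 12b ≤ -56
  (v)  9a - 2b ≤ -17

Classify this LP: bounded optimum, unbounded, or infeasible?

The boundaries -11a - 3b = -40 and 9a - 2b = -17 meet at (29/49, 547/49), but that point violates -2a + 11b ≤ -5. Every candidate vertex is excluded by some other constraint, so the feasible region is empty.

infeasible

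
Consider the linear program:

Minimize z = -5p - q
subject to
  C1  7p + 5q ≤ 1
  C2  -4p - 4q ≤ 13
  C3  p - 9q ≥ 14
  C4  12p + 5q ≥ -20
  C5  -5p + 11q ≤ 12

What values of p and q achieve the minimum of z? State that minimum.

p = 69/8, q = -95/8, minimum z = -125/4

Corner points and z = -5p - q:
  (69/8, -95/8) → z = -125/4
  (79/68, -97/68) → z = -149/34
  (-15/28, -19/7) → z = 151/28
  (-110/113, -188/113) → z = 738/113

The binding constraints are 7p + 5q = 1 and -4p - 4q = 13.
Solving simultaneously gives p = 69/8, q = -95/8.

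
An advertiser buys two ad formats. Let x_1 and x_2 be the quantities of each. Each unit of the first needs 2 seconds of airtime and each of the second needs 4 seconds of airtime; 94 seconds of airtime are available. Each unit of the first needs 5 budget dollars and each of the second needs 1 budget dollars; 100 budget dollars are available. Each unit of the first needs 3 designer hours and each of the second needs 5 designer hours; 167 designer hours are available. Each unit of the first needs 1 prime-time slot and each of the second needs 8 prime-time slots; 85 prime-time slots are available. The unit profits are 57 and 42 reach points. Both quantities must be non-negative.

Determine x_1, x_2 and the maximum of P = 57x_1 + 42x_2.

x_1 = 55/3, x_2 = 25/3, maximum P = 1395

Vertices and P = 57x_1 + 42x_2:
  (0, 0) → P = 0
  (0, 85/8) → P = 1785/4
  (20, 0) → P = 1140
  (55/3, 25/3) → P = 1395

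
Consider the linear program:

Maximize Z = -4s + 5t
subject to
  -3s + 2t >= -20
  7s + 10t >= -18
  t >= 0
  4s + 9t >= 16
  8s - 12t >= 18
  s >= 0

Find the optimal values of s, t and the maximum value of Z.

s = 59/20, t = 7/15, maximum Z = -142/15

The optimum lies where 4s + 9t = 16 and 8s - 12t = 18.
Solving simultaneously gives s = 59/20, t = 7/15.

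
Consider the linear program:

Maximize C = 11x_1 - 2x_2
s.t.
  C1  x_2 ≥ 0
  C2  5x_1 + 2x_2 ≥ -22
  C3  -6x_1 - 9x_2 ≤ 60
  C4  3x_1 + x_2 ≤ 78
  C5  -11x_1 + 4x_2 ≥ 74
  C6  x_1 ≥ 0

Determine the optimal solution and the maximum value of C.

Extreme points and C = 11x_1 - 2x_2:
  (238/23, 1080/23) → C = 458/23
  (0, 78) → C = -156
  (0, 37/2) → C = -37

The optimum lies where 3x_1 + x_2 = 78 and -11x_1 + 4x_2 = 74.
Solving simultaneously gives x_1 = 238/23, x_2 = 1080/23.

x_1 = 238/23, x_2 = 1080/23, maximum C = 458/23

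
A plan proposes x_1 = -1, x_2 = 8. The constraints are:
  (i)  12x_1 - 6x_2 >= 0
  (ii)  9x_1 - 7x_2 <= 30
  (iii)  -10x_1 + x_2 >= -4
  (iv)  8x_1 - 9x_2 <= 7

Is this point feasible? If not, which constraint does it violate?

Constraint (i): 12x_1 - 6x_2 = -60, which is not ≥ 0. All other constraints are satisfied.

not feasible — violates (i)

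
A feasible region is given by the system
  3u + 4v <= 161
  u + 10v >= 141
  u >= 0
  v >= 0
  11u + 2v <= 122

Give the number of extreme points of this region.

The feasible vertices (each the meet of two boundaries and inside every other half-plane) are:
  (0, 161/4)
  (83/19, 1405/38)
  (0, 141/10)
  (469/54, 1429/108)

4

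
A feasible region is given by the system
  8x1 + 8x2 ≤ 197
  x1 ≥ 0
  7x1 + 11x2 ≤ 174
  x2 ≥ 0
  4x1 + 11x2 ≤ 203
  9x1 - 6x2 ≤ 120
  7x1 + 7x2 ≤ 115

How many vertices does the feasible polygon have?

5

Pairwise boundary intersections that survive every other constraint:
  (0, 174/11)
  (0, 0)
  (47/28, 59/4)
  (40/3, 0)
  (102/7, 13/7)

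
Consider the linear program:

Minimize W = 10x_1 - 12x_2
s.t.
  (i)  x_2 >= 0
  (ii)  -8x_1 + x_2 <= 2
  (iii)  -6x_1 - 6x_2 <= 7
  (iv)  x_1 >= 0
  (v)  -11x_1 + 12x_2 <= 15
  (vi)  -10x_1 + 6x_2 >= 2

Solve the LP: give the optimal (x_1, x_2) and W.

Corner points and W = 10x_1 - 12x_2:
  (0, 5/4) → W = -15
  (0, 1/3) → W = -4
  (11/9, 64/27) → W = -146/9

x_1 = 11/9, x_2 = 64/27, minimum W = -146/9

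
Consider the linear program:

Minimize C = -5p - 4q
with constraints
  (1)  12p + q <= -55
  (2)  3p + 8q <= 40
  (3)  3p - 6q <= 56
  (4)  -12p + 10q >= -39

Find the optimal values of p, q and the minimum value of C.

p = -160/31, q = 215/31, minimum C = -60/31

Vertices and C = -5p - 4q:
  (-160/31, 215/31) → C = -60/31
  (-511/132, -94/11) → C = 7067/132
  (-163/21, -185/14) → C = 275/3
The feasible region is unbounded (it extends along (-8, 3), (-2, -1)), but C strictly increases along every unbounded feasible direction, so there is no improving ray and the minimum is attained at a vertex.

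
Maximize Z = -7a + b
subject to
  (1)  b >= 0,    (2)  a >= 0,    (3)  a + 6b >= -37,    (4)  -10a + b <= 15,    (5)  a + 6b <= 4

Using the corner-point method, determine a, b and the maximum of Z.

a = 0, b = 2/3, maximum Z = 2/3

The binding constraints are a = 0 and a + 6b = 4.
Solving simultaneously gives a = 0, b = 2/3.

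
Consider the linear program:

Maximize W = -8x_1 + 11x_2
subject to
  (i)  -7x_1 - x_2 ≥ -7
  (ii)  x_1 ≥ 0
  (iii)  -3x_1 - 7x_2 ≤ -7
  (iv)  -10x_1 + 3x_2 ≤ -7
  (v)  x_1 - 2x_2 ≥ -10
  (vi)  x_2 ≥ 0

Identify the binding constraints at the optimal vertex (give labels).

Vertices and W = -8x_1 + 11x_2:
  (21/23, 14/23) → W = -14/23
  (28/31, 21/31) → W = 7/31
  (70/79, 49/79) → W = -21/79

The maximum is at (28/31, 21/31). Substituting into each constraint, equality holds for (i) and (iv); the remaining constraints have slack.

(i) and (iv)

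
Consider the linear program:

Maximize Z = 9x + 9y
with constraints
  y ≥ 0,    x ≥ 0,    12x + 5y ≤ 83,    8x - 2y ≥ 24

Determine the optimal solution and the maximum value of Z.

x = 143/32, y = 47/8, maximum Z = 2979/32

Extreme points and Z = 9x + 9y:
  (83/12, 0) → Z = 249/4
  (3, 0) → Z = 27
  (143/32, 47/8) → Z = 2979/32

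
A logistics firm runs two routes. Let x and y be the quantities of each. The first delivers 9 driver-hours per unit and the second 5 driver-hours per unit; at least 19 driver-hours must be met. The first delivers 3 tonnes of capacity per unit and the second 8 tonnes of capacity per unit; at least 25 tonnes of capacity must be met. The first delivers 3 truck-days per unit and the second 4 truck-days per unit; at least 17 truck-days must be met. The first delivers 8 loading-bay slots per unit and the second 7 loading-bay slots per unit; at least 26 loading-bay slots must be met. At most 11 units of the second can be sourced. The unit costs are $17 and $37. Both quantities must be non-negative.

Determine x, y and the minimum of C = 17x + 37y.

The feasible region is unbounded (it extends along (1, 0)), but C strictly increases along every unbounded feasible direction, so there is no improving ray and the minimum is attained at a vertex.

At the optimal vertex, 3x + 8y = 25 and 3x + 4y = 17.
Solving simultaneously gives x = 3, y = 2.

x = 3, y = 2, minimum C = 125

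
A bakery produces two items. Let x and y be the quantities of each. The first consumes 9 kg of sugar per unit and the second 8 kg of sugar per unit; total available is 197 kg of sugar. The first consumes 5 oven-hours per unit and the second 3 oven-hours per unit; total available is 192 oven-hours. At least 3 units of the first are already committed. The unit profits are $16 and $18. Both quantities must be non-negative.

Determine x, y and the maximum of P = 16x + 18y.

Corner points and P = 16x + 18y:
  (197/9, 0) → P = 3152/9
  (3, 0) → P = 48
  (3, 85/4) → P = 861/2

The binding constraints are 9x + 8y = 197 and x = 3.
Solving simultaneously gives x = 3, y = 85/4.

x = 3, y = 85/4, maximum P = 861/2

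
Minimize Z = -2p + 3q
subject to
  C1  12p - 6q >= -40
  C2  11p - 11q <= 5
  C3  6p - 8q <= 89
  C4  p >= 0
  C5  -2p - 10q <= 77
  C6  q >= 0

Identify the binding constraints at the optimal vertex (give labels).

C2 and C6

Extreme points and Z = -2p + 3q:
  (0, 20/3) → Z = 20
  (5/11, 0) → Z = -10/11
  (0, 0) → Z = 0
The feasible region is unbounded (it extends along (1, 2), (1, 1)), but Z strictly increases along every unbounded feasible direction, so there is no improving ray and the minimum is attained at a vertex.

The minimum is at (5/11, 0). Substituting into each constraint, equality holds for C2 and C6; the remaining constraints have slack.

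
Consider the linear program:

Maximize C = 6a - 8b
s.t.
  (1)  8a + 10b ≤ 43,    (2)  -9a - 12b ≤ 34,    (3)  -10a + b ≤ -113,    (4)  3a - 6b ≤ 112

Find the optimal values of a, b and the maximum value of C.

Extreme points and C = 6a - 8b:
  (391/36, -79/18) → C = 1805/18
  (53/3, -59/6) → C = 554/3
  (1322/129, -1357/129) → C = 18788/129
  (38/3, -37/3) → C = 524/3

At the optimal vertex, 8a + 10b = 43 and 3a - 6b = 112.
Solving simultaneously gives a = 53/3, b = -59/6.

a = 53/3, b = -59/6, maximum C = 554/3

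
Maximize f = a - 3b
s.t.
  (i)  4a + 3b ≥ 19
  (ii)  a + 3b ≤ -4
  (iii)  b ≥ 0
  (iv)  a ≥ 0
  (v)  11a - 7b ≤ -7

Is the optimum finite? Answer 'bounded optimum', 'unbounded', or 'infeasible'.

infeasible

The boundaries 4a + 3b = 19 and a = 0 meet at (0, 19/3), but that point violates a + 3b ≤ -4. Every candidate vertex is excluded by some other constraint, so the feasible region is empty.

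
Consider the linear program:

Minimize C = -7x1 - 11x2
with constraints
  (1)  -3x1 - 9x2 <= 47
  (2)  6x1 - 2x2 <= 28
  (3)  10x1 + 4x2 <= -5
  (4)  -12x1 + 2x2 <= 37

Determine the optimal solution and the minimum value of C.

Feasible corners and C = -7x1 - 11x2:
  (11/6, -35/6) → C = 154/3
  (-427/114, -151/38) → C = 3986/57
  (-79/34, 155/34) → C = -576/17

At the optimal vertex, 10x1 + 4x2 = -5 and -12x1 + 2x2 = 37.
Solving simultaneously gives x1 = -79/34, x2 = 155/34.

x1 = -79/34, x2 = 155/34, minimum C = -576/17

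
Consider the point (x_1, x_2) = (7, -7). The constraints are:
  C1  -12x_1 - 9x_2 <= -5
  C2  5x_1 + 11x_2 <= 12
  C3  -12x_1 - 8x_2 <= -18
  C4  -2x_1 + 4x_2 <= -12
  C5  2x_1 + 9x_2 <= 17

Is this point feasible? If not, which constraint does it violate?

feasible

C1: -21 ≤ -5 ✓
C2: -42 ≤ 12 ✓
C3: -28 ≤ -18 ✓
C4: -42 ≤ -12 ✓
C5: -49 ≤ 17 ✓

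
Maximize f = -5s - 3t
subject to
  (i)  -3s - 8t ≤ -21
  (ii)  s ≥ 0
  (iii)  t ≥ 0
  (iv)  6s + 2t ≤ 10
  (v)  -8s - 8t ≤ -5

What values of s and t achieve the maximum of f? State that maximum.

Vertices and f = -5s - 3t:
  (0, 21/8) → f = -63/8
  (19/21, 16/7) → f = -239/21
  (0, 5) → f = -15

The optimum lies where -3s - 8t = -21 and s = 0.
Solving simultaneously gives s = 0, t = 21/8.

s = 0, t = 21/8, maximum f = -63/8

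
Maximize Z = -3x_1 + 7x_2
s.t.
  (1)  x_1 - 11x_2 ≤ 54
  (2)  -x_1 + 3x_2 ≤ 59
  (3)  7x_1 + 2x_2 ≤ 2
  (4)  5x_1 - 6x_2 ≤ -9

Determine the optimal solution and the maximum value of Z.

x_1 = -811/8, x_2 = -113/8, maximum Z = 821/4

Corner points and Z = -3x_1 + 7x_2:
  (-811/8, -113/8) → Z = 821/4
  (-423/49, -279/49) → Z = -684/49
  (-112/23, 415/23) → Z = 3241/23
  (-3/26, 73/52) → Z = 529/52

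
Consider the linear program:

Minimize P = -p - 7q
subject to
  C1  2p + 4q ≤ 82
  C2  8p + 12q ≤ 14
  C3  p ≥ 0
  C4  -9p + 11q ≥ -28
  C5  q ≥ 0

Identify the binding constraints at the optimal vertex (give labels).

C2 and C3

Feasible corners and P = -p - 7q:
  (0, 7/6) → P = -49/6
  (7/4, 0) → P = -7/4
  (0, 0) → P = 0

The minimum is at (0, 7/6). Substituting into each constraint, equality holds for C2 and C3; the remaining constraints have slack.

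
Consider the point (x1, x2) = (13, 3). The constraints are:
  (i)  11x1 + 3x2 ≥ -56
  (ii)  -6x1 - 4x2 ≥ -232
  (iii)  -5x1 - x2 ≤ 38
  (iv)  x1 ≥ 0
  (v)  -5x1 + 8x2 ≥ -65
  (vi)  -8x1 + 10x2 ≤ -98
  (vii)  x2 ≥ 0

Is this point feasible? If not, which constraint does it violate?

not feasible — violates (vi)

Constraint (vi): -8x1 + 10x2 = -74, which is not ≤ -98. All other constraints are satisfied.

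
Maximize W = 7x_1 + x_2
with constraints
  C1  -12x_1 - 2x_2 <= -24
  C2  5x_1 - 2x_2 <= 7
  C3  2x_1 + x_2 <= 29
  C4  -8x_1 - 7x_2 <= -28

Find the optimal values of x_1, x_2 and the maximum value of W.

x_1 = 65/9, x_2 = 131/9, maximum W = 586/9

Corner points and W = 7x_1 + x_2:
  (-17/4, 75/2) → W = 31/4
  (28/17, 36/17) → W = 232/17
  (65/9, 131/9) → W = 586/9
  (35/17, 28/17) → W = 273/17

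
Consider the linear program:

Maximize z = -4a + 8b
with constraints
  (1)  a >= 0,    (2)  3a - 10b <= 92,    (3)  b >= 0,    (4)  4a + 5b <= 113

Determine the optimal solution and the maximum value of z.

At the optimal vertex, a = 0 and 4a + 5b = 113.
Solving simultaneously gives a = 0, b = 113/5.

a = 0, b = 113/5, maximum z = 904/5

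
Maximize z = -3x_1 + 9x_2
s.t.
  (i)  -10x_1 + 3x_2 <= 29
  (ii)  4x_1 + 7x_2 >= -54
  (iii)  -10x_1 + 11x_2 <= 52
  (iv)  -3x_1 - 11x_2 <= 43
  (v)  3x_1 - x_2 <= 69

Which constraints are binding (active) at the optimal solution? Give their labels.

Extreme points and z = -3x_1 + 9x_2:
  (-163/80, 23/8) → z = 2559/80
  (-64/17, -49/17) → z = -249/17
  (811/23, 846/23) → z = 5181/23
  (179/9, -28/3) → z = -431/3

The maximum is at (811/23, 846/23). Substituting into each constraint, equality holds for (iii) and (v); the remaining constraints have slack.

(iii) and (v)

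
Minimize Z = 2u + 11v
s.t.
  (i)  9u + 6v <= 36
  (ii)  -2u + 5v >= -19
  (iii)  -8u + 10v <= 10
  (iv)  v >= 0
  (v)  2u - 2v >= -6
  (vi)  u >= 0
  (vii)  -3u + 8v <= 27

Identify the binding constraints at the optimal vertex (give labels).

Extreme points and Z = 2u + 11v:
  (50/23, 63/23) → Z = 793/23
  (4, 0) → Z = 8
  (0, 1) → Z = 11
  (0, 0) → Z = 0

The minimum is at (0, 0). Substituting into each constraint, equality holds for (iv) and (vi); the remaining constraints have slack.

(iv) and (vi)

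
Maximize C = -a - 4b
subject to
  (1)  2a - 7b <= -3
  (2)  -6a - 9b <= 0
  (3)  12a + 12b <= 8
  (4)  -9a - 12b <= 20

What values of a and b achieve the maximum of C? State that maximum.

Feasible corners and C = -a - 4b:
  (-9/20, 3/10) → C = -3/4
  (5/27, 13/27) → C = -19/9
  (-20, 40/3) → C = -100/3
The feasible region is unbounded (it extends along (-4, 3), (-1, 1)), but C strictly decreases along every unbounded feasible direction, so there is no improving ray and the maximum is attained at a vertex.

a = -9/20, b = 3/10, maximum C = -3/4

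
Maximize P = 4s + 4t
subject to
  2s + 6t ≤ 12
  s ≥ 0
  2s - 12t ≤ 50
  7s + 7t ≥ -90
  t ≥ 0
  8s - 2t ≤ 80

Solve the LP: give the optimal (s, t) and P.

Feasible corners and P = 4s + 4t:
  (0, 2) → P = 8
  (6, 0) → P = 24
  (0, 0) → P = 0

The binding constraints are 2s + 6t = 12 and t = 0.
Solving simultaneously gives s = 6, t = 0.

s = 6, t = 0, maximum P = 24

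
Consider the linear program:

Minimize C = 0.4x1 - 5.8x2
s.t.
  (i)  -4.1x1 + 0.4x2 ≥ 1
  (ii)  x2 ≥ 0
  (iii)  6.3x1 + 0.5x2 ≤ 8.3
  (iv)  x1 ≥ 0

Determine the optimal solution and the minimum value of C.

x1 = 0, x2 = 16.6, minimum C = -96.28

Feasible corners and C = 0.4x1 - 5.8x2:
  (282/457, 4033/457) → C = -116393/2285
  (0, 5/2) → C = -29/2
  (0, 83/5) → C = -2407/25

The binding constraints are 6.3x1 + 0.5x2 = 8.3 and x1 = 0.
Solving simultaneously gives x1 = 0, x2 = 83/5.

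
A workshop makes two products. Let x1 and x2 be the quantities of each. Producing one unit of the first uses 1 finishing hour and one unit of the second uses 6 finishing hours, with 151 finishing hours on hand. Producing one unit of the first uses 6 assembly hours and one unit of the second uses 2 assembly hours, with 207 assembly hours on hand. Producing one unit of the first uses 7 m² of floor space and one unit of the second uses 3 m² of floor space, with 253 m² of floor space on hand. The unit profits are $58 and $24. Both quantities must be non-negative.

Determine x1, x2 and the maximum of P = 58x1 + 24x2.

x1 = 115/4, x2 = 69/4, maximum P = 4163/2

Extreme points and P = 58x1 + 24x2:
  (0, 0) → P = 0
  (0, 151/6) → P = 604
  (69/2, 0) → P = 2001
  (355/13, 268/13) → P = 27022/13
  (115/4, 69/4) → P = 4163/2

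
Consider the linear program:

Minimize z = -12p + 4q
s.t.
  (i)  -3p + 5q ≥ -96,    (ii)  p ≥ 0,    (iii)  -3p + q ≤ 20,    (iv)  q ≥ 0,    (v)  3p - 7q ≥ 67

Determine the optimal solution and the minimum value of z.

p = 337/6, q = 29/2, minimum z = -616

Corner points and z = -12p + 4q:
  (32, 0) → z = -384
  (337/6, 29/2) → z = -616
  (67/3, 0) → z = -268

The binding constraints are -3p + 5q = -96 and 3p - 7q = 67.
Solving simultaneously gives p = 337/6, q = 29/2.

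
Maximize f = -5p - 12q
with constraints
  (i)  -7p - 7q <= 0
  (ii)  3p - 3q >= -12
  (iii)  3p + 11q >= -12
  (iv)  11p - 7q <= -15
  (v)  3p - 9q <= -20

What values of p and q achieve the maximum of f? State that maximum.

p = -5/3, q = 5/3, maximum f = -35/3

Extreme points and f = -5p - 12q:
  (-2, 2) → f = -14
  (-5/3, 5/3) → f = -35/3
  (13/4, 29/4) → f = -413/4
  (5/78, 175/78) → f = -2125/78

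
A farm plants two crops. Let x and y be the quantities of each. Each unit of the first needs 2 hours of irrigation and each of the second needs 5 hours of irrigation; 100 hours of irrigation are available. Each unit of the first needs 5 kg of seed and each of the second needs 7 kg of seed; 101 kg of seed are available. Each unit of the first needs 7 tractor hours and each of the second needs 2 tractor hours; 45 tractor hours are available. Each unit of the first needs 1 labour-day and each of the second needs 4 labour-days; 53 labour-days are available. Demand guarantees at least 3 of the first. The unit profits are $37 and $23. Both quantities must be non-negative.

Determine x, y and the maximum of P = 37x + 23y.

x = 3, y = 12, maximum P = 387

Feasible corners and P = 37x + 23y:
  (45/7, 0) → P = 1665/7
  (3, 0) → P = 111
  (3, 12) → P = 387

The optimum lies where 7x + 2y = 45 and x = 3.
Solving simultaneously gives x = 3, y = 12.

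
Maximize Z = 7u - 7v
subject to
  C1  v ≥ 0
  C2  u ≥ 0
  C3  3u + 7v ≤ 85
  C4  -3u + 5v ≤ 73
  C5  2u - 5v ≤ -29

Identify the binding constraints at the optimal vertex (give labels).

Feasible corners and Z = 7u - 7v:
  (0, 85/7) → Z = -85
  (0, 29/5) → Z = -203/5
  (222/29, 257/29) → Z = -245/29

The maximum is at (222/29, 257/29). Substituting into each constraint, equality holds for C3 and C5; the remaining constraints have slack.

C3 and C5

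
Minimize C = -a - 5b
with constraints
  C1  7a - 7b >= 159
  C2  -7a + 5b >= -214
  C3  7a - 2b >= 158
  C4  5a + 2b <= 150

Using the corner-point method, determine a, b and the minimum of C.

a = 1368/49, b = 255/49, minimum C = -2643/49

Corner points and C = -a - 5b:
  (788/35, -1/5) → C = -753/35
  (1368/49, 255/49) → C = -2643/49
  (362/21, -56/3) → C = 1598/21
  (1178/39, -20/39) → C = -1078/39

The binding constraints are 7a - 7b = 159 and 5a + 2b = 150.
Solving simultaneously gives a = 1368/49, b = 255/49.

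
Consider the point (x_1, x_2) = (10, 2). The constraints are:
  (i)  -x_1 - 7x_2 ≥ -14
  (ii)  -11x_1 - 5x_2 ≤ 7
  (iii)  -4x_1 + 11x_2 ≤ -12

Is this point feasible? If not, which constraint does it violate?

not feasible — violates (i)

Constraint (i): -x_1 - 7x_2 = -24, which is not ≥ -14. All other constraints are satisfied.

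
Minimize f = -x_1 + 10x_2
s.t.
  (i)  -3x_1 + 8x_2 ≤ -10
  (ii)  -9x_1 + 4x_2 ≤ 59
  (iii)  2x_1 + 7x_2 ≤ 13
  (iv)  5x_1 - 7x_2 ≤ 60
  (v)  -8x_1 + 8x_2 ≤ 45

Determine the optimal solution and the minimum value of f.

Vertices and f = -x_1 + 10x_2:
  (-128/15, -89/20) → f = -1079/30
  (174/37, 19/37) → f = 16/37
  (-653/43, -835/43) → f = -179
  (73/7, -55/49) → f = -1061/49

x_1 = -653/43, x_2 = -835/43, minimum f = -179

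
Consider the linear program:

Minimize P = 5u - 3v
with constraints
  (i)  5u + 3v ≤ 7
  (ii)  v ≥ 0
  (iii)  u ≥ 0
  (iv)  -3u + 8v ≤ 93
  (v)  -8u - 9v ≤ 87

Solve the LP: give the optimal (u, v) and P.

The binding constraints are 5u + 3v = 7 and u = 0.
Solving simultaneously gives u = 0, v = 7/3.

u = 0, v = 7/3, minimum P = -7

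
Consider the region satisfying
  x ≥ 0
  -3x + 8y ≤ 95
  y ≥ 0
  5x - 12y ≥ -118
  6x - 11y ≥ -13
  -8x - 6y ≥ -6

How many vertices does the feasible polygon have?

3

Of the 15 pairwise boundary intersections, those satisfying every inequality are:
  (0, 0)
  (0, 1)
  (3/4, 0)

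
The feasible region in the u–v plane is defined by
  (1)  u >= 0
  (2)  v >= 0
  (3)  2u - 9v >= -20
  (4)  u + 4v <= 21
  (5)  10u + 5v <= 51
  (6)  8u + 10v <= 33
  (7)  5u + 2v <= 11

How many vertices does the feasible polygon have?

5

Pairwise boundary intersections that survive every other constraint:
  (0, 0)
  (0, 20/9)
  (11/5, 0)
  (97/92, 113/46)
  (22/17, 77/34)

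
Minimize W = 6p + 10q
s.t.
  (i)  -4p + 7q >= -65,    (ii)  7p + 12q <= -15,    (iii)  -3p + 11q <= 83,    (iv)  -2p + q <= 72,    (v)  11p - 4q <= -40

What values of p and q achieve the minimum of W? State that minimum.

p = -569/10, q = -209/5, minimum W = -3797/5

Feasible corners and W = 6p + 10q:
  (-569/10, -209/5) → W = -3797/5
  (-540/61, -875/61) → W = -11990/61
  (-1161/113, 536/113) → W = -1606/113
  (-27/8, 23/32) → W = -209/16
  (-709/19, -50/19) → W = -4754/19

At the optimal vertex, -4p + 7q = -65 and -2p + q = 72.
Solving simultaneously gives p = -569/10, q = -209/5.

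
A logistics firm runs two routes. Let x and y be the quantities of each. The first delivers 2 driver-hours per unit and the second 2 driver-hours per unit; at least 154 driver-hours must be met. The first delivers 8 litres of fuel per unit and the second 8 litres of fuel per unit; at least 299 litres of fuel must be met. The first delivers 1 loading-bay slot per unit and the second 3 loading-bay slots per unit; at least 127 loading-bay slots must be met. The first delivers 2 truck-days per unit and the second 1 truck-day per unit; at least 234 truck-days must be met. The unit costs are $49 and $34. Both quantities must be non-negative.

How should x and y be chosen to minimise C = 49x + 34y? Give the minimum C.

x = 115, y = 4, minimum C = 5771

Corner points and C = 49x + 34y:
  (0, 234) → C = 7956
  (127, 0) → C = 6223
  (115, 4) → C = 5771
The feasible region is unbounded (it extends along (0, 1), (1, 0)), but C strictly increases along every unbounded feasible direction, so there is no improving ray and the minimum is attained at a vertex.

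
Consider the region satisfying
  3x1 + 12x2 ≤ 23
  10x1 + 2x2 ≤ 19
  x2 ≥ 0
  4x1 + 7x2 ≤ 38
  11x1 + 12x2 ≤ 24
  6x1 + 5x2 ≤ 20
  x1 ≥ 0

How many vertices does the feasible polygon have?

The feasible vertices (each the meet of two boundaries and inside every other half-plane) are:
  (1/8, 181/96)
  (0, 23/12)
  (19/10, 0)
  (90/49, 31/98)
  (0, 0)

5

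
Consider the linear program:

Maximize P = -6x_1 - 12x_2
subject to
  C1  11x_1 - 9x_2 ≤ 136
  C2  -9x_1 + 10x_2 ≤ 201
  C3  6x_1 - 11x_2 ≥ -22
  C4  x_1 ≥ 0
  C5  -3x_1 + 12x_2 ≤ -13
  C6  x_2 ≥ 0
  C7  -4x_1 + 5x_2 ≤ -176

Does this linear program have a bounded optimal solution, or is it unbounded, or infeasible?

The boundaries 11x_1 - 9x_2 = 136 and -3x_1 + 12x_2 = -13 meet at (101/7, 53/21), but that point violates -4x_1 + 5x_2 ≤ -176. Every candidate vertex is excluded by some other constraint, so the feasible region is empty.

infeasible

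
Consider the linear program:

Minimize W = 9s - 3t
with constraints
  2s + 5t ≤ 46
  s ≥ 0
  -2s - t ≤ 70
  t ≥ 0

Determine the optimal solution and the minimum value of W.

s = 0, t = 46/5, minimum W = -138/5

Vertices and W = 9s - 3t:
  (0, 46/5) → W = -138/5
  (23, 0) → W = 207
  (0, 0) → W = 0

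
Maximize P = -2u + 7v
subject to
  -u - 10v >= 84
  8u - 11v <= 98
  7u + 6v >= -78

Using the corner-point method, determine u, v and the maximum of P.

u = -69/16, v = -255/32, maximum P = -1509/32

Corner points and P = -2u + 7v:
  (8/13, -110/13) → P = -786/13
  (-69/16, -255/32) → P = -1509/32
  (-54/25, -262/25) → P = -1726/25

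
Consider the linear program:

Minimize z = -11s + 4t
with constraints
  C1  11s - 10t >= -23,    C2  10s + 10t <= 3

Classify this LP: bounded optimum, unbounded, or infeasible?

unbounded

From the feasible point (-20/21, 263/210), moving in the direction (10, -10) keeps every constraint satisfied while z decreases without bound.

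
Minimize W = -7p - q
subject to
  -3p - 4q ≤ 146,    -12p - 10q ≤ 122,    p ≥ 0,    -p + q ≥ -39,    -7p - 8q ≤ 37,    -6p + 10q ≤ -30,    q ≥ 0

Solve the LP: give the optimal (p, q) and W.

Feasible corners and W = -7p - q:
  (90, 51) → W = -681
  (39, 0) → W = -273
  (5, 0) → W = -35

The binding constraints are -p + q = -39 and -6p + 10q = -30.
Solving simultaneously gives p = 90, q = 51.

p = 90, q = 51, minimum W = -681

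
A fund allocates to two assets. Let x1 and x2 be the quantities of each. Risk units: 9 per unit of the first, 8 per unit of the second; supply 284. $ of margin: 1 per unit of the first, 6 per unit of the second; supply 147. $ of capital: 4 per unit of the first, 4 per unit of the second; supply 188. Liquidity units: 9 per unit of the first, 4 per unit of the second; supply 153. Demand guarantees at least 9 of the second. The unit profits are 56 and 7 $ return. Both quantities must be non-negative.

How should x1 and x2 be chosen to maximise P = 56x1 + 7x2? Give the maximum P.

x1 = 13, x2 = 9, maximum P = 791

At the optimal vertex, 9x1 + 4x2 = 153 and x2 = 9.
Solving simultaneously gives x1 = 13, x2 = 9.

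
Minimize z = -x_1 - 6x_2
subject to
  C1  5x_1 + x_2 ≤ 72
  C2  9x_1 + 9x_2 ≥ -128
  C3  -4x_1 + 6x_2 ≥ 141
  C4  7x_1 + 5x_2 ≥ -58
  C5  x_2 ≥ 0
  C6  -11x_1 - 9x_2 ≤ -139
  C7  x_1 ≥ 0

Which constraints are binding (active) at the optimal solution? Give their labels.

C1 and C7

Extreme points and z = -x_1 - 6x_2:
  (291/34, 993/34) → z = -6249/34
  (0, 72) → z = -432
  (0, 47/2) → z = -141

The minimum is at (0, 72). Substituting into each constraint, equality holds for C1 and C7; the remaining constraints have slack.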